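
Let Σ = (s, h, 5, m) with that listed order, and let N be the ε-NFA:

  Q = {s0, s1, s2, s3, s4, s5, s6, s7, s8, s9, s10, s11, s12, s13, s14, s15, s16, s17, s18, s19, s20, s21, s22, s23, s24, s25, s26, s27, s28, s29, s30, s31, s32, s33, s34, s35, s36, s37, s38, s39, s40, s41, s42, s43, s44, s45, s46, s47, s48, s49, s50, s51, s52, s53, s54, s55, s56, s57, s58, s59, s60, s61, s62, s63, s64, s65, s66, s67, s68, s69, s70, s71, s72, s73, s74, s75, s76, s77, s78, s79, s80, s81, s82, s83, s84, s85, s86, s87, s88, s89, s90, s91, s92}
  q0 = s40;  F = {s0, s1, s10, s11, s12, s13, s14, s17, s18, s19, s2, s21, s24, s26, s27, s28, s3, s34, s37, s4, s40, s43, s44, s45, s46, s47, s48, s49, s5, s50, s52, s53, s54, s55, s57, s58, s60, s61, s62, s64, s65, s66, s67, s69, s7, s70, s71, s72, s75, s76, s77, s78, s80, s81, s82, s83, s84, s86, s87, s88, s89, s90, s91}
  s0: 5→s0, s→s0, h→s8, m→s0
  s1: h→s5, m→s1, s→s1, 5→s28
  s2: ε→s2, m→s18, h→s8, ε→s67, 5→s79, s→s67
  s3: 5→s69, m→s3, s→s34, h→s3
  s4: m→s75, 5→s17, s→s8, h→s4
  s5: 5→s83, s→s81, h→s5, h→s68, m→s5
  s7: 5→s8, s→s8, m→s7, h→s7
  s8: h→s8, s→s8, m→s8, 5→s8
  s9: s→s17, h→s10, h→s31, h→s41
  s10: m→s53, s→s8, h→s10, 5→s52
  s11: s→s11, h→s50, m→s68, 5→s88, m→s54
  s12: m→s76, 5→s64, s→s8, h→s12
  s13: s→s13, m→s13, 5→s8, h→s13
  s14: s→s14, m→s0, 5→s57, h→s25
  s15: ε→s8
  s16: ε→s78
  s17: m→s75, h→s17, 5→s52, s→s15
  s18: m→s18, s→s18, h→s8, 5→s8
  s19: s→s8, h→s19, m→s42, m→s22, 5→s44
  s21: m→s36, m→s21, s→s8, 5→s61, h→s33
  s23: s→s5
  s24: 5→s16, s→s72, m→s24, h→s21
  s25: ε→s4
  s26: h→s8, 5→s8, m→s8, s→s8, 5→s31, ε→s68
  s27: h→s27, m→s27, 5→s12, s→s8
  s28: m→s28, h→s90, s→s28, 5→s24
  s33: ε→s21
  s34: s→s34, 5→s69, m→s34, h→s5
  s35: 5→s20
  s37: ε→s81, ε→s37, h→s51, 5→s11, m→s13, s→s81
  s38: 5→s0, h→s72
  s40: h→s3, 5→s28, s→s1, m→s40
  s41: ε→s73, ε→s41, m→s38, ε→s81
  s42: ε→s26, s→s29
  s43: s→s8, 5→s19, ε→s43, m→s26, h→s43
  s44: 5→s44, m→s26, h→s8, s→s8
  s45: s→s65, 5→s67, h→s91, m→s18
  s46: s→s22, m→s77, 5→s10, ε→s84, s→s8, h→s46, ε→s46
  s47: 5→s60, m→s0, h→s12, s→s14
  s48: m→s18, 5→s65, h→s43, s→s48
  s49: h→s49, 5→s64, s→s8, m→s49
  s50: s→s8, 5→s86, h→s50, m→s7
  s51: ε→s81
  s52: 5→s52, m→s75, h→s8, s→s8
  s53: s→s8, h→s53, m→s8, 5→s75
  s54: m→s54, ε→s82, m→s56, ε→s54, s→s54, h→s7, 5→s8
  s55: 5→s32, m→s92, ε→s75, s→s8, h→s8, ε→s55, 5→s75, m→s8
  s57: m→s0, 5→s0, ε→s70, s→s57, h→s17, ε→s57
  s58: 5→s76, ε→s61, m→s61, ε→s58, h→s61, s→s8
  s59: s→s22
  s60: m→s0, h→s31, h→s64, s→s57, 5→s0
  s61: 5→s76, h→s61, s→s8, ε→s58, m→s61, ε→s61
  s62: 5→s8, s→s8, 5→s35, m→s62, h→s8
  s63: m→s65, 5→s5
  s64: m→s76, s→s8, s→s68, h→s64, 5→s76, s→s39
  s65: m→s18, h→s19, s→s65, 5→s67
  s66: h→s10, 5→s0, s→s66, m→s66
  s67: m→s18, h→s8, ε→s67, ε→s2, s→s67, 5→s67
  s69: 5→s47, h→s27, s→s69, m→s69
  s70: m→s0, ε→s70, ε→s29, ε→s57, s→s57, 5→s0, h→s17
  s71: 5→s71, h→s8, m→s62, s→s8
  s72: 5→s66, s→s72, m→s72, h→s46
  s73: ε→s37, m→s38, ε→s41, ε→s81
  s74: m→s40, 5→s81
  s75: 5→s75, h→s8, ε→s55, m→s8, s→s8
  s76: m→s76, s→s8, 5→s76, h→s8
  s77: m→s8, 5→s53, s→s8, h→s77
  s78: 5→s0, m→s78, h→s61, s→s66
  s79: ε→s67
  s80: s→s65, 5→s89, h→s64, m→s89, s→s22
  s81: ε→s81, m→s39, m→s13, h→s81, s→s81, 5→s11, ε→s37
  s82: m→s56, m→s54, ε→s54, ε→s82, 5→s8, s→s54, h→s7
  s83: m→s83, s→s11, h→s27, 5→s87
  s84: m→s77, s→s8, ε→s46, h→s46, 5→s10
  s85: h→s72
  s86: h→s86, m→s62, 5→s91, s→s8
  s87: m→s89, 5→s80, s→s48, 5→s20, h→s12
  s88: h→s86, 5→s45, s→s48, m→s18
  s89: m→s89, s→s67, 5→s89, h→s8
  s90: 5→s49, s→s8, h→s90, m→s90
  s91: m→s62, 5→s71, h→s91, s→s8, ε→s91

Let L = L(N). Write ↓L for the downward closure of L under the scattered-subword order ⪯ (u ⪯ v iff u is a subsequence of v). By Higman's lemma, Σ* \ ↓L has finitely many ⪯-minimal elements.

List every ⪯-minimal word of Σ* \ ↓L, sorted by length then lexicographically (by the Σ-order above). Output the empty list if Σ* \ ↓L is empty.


|Q|=93, |F|=63, |δ|=333 (43 ε).
min D↑ (57 st, q0=0, F={13}): 0:s→1,h→2,5→3,m→0 1:s→1,h→4,5→3,m→1 2:s→5,h→2,5→6,m→2 3:s→3,h→7,5→8,m→3 4:s→9,h→4,5→10,m→4 5:s→5,h→4,5→6,m→5 6:s→6,h→11,5→12,m→6 7:s→13,h→7,5→14,m→7 8:s→15,h→16,5→17,m→8 9:s→9,h→9,5→18,m→19 10:s→18,h→11,5→20,m→10 11:s→13,h→11,5→21,m→11 12:s→22,h→21,5→23,m→24 13:s→13,h→13,5→13,m→13 14:s→13,h→14,5→25,m→14 15:s→15,h→26,5→27,m→15 16:s→13,h→16,5→28,m→16 17:s→27,h→28,5→24,m→17 18:s→18,h→29,5→30,m→31 19:s→19,h→19,5→13,m→19 20:s→32,h→21,5→33,m→34 21:s→13,h→21,5→25,m→35 22:s→22,h→36,5→37,m→24 23:s→37,h→25,5→24,m→24 24:s→24,h→13,5→24,m→24 25:s→13,h→25,5→35,m→35 26:s→13,h→26,5→38,m→39 27:s→27,h→38,5→24,m→27 28:s→13,h→28,5→35,m→28 29:s→13,h→29,5→40,m→41 30:s→32,h→40,5→42,m→43 31:s→31,h→41,5→13,m→31 32:s→32,h→44,5→45,m→43 33:s→45,h→25,5→34,m→34 34:s→46,h→13,5→34,m→34 35:s→13,h→13,5→35,m→35 36:s→13,h→36,5→47,m→48 37:s→37,h→47,5→24,m→24 38:s→13,h→38,5→49,m→50 39:s→13,h→39,5→50,m→13 40:s→13,h→40,5→51,m→52 41:s→13,h→41,5→13,m→41 42:s→45,h→51,5→46,m→43 43:s→43,h→13,5→13,m→43 44:s→13,h→44,5→53,m→54 45:s→45,h→53,5→46,m→43 46:s→46,h→13,5→46,m→43 47:s→13,h→47,5→49,m→48 48:s→13,h→13,5→48,m→13 49:s→13,h→13,5→49,m→48 50:s→13,h→50,5→48,m→13 51:s→13,h→51,5→55,m→52 52:s→13,h→13,5→13,m→52 53:s→13,h→53,5→56,m→54 54:s→13,h→13,5→13,m→13 55:s→13,h→13,5→55,m→52 56:s→13,h→13,5→56,m→54 [Hopcroft].
'5hs': run [82, 73, 44, 6] end={s15,s22,s29,s39,s68,s8} — reject; 3/3 del acc.
'shsm5': run [82, 80, 65, 36, 17, 4] end={s20,s31,s35,s8} rej; 5/5 single-dels accept.
'h55mh': |S_i|=[82, 74, 60, 46, 21, 1] end={s8} ∉↓L; 5/5 del acc.
'5555h': run [82, 73, 62, 43, 21, 1] end={s8} ∉↓L; 5/5 del acc.
'55shmm': run [82, 73, 62, 37, 24, 13, 2] end={s8,s92} ∉↓L; 6/6 deletions ∈↓L.
5 words, ⪯-incomp.

Antichain: [5hs, shsm5, h55mh, 5555h, 55shmm].


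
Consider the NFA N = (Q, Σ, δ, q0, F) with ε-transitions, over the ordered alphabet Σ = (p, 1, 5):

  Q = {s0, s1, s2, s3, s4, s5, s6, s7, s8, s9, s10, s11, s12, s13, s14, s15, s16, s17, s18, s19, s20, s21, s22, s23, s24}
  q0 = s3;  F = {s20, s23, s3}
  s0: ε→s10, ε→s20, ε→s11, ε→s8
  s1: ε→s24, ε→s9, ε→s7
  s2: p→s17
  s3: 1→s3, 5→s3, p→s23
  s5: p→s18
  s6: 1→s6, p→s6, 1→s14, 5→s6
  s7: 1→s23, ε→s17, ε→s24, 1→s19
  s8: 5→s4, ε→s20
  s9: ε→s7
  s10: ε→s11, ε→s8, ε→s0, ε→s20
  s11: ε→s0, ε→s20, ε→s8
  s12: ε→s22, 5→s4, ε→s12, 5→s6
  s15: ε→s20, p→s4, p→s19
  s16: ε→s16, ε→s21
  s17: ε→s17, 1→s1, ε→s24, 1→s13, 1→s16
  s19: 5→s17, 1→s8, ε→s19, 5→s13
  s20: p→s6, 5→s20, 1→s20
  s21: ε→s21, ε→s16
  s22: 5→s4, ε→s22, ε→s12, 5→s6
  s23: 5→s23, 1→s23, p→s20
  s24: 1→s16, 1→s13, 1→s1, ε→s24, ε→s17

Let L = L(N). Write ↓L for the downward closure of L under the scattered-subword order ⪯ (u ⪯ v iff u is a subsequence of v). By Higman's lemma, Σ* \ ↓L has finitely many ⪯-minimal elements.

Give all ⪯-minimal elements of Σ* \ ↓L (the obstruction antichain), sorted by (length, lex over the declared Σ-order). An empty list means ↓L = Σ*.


|Q|=25, |F|=3, |δ|=65 (32 ε).
min D↑ (4 st, q0=0, F={3}): 0:p→1,1→0,5→0 1:p→2,1→1,5→1 2:p→3,1→2,5→2 3:p→3,1→3,5→3 (ε-aug+det+¬).
'ppp': N↓-sim [5, 4, 3, 2] end={s14,s6} ∉↓L; 3/3 deletions ∈↓L.
1 minimals (antichain).

Antichain: [ppp].


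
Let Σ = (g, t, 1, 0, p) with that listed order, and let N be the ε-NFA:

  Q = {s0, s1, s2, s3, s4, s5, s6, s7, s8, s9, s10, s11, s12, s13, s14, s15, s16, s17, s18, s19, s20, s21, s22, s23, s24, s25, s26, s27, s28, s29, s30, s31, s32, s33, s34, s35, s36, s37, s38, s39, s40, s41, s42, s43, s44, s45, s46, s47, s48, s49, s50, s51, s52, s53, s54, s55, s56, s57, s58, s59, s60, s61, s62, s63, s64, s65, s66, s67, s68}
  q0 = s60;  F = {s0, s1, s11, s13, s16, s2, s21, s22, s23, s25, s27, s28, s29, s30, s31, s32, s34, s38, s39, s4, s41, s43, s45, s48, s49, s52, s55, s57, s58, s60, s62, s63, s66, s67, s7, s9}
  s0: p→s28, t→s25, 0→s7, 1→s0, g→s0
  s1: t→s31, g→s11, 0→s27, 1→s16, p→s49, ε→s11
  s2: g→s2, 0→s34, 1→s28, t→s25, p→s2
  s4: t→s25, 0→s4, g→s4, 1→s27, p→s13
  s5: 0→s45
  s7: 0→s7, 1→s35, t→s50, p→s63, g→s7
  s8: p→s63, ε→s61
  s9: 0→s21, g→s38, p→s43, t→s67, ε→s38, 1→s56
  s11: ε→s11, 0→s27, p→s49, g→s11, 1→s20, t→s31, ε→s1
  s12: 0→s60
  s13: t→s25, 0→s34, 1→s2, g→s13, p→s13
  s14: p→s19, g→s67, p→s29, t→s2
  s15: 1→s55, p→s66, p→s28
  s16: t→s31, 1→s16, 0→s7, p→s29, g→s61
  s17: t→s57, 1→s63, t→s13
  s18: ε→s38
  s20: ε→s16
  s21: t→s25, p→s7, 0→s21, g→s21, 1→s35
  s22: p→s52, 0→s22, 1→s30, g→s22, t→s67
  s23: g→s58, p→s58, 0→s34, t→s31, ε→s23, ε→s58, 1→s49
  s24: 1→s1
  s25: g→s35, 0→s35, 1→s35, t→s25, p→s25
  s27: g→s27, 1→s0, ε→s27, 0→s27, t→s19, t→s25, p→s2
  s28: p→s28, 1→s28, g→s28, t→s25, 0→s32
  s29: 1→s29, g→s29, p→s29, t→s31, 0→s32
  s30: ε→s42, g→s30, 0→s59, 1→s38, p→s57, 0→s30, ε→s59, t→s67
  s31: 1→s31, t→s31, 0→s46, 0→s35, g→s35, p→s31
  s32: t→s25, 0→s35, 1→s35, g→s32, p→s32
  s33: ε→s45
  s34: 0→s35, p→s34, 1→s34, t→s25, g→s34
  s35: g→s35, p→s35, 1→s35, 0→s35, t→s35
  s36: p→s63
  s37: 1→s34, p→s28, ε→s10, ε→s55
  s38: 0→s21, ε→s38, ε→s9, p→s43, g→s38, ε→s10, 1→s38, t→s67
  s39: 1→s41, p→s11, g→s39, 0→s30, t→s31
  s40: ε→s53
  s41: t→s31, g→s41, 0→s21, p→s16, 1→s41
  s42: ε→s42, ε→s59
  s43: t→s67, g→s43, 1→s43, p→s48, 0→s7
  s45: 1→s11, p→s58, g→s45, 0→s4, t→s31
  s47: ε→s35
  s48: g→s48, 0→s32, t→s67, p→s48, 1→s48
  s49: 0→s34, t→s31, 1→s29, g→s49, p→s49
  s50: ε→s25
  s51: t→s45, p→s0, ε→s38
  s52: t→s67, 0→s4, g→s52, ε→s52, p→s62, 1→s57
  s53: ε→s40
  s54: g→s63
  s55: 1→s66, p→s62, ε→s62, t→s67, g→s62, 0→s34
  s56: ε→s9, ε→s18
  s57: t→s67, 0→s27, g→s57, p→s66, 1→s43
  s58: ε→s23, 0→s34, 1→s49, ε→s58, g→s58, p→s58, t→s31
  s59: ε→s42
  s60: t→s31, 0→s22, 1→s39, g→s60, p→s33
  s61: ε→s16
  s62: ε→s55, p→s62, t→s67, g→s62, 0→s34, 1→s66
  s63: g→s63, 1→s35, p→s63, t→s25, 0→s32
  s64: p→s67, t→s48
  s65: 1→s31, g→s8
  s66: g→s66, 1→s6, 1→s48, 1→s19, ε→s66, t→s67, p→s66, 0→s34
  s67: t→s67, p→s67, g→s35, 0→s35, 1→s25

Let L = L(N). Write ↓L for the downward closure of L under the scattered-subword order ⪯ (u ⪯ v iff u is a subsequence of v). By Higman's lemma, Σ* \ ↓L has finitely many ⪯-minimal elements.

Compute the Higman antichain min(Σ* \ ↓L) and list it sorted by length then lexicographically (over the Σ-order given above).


min(Σ*\↓L) = [tg, t0, 1101, 0t11, p0t1, pp00].

|Q|=69, |F|=36, |δ|=249 (35 ε).
min D↑ (33 st, q0=0, F={5}): 0:g→0,t→1,1→2,0→3,p→4 1:g→5,t→1,1→1,0→5,p→1 2:g→2,t→1,1→6,0→7,p→8 3:g→3,t→9,1→7,0→3,p→10 4:g→4,t→1,1→8,0→11,p→12 5:g→5,t→5,1→5,0→5,p→5 6:g→6,t→1,1→6,0→13,p→14 7:g→7,t→9,1→15,0→7,p→16 8:g→8,t→1,1→14,0→17,p→18 9:g→5,t→9,1→19,0→5,p→9 10:g→10,t→9,1→16,0→11,p→20 11:g→11,t→19,1→17,0→11,p→21 12:g→12,t→1,1→18,0→22,p→12 13:g→13,t→19,1→5,0→13,p→23 14:g→14,t→1,1→14,0→23,p→24 15:g→15,t→9,1→15,0→13,p→25 16:g→16,t→9,1→25,0→17,p→26 17:g→17,t→19,1→27,0→17,p→28 18:g→18,t→1,1→24,0→22,p→18 19:g→5,t→19,1→5,0→5,p→19 20:g→20,t→9,1→26,0→22,p→20 21:g→21,t→19,1→28,0→22,p→21 22:g→22,t→19,1→22,0→5,p→22 23:g→23,t→19,1→5,0→23,p→29 24:g→24,t→1,1→24,0→30,p→24 25:g→25,t→9,1→25,0→23,p→31 26:g→26,t→9,1→31,0→22,p→26 27:g→27,t→19,1→27,0→23,p→32 28:g→28,t→19,1→32,0→22,p→28 29:g→29,t→19,1→5,0→30,p→29 30:g→30,t→19,1→5,0→5,p→30 31:g→31,t→9,1→31,0→30,p→31 32:g→32,t→19,1→32,0→30,p→32 (ε-aug+det+¬).
'tg': run [49, 7, 1] end={s35} rej; 2/2 single-dels accept.
't0': run [49, 7, 2] end={s35,s46} ∉↓L; 2/2 del acc.
'1101': run [49, 38, 27, 8, 1] end={s35} ∉↓L; 4/4 deletions ∈↓L.
'0t11': N↓-sim [49, 34, 5, 2, 1] end={s35} rej; 4/4 single-dels accept.
'p0t1': N↓-sim [49, 36, 15, 4, 1] end={s35} ∉↓L; 4/4 single-dels accept.
'pp00': |S_i|=[49, 36, 21, 5, 1] end={s35} — reject; 4/4 deletions ∈↓L.
6 words, ⪯-incomp.


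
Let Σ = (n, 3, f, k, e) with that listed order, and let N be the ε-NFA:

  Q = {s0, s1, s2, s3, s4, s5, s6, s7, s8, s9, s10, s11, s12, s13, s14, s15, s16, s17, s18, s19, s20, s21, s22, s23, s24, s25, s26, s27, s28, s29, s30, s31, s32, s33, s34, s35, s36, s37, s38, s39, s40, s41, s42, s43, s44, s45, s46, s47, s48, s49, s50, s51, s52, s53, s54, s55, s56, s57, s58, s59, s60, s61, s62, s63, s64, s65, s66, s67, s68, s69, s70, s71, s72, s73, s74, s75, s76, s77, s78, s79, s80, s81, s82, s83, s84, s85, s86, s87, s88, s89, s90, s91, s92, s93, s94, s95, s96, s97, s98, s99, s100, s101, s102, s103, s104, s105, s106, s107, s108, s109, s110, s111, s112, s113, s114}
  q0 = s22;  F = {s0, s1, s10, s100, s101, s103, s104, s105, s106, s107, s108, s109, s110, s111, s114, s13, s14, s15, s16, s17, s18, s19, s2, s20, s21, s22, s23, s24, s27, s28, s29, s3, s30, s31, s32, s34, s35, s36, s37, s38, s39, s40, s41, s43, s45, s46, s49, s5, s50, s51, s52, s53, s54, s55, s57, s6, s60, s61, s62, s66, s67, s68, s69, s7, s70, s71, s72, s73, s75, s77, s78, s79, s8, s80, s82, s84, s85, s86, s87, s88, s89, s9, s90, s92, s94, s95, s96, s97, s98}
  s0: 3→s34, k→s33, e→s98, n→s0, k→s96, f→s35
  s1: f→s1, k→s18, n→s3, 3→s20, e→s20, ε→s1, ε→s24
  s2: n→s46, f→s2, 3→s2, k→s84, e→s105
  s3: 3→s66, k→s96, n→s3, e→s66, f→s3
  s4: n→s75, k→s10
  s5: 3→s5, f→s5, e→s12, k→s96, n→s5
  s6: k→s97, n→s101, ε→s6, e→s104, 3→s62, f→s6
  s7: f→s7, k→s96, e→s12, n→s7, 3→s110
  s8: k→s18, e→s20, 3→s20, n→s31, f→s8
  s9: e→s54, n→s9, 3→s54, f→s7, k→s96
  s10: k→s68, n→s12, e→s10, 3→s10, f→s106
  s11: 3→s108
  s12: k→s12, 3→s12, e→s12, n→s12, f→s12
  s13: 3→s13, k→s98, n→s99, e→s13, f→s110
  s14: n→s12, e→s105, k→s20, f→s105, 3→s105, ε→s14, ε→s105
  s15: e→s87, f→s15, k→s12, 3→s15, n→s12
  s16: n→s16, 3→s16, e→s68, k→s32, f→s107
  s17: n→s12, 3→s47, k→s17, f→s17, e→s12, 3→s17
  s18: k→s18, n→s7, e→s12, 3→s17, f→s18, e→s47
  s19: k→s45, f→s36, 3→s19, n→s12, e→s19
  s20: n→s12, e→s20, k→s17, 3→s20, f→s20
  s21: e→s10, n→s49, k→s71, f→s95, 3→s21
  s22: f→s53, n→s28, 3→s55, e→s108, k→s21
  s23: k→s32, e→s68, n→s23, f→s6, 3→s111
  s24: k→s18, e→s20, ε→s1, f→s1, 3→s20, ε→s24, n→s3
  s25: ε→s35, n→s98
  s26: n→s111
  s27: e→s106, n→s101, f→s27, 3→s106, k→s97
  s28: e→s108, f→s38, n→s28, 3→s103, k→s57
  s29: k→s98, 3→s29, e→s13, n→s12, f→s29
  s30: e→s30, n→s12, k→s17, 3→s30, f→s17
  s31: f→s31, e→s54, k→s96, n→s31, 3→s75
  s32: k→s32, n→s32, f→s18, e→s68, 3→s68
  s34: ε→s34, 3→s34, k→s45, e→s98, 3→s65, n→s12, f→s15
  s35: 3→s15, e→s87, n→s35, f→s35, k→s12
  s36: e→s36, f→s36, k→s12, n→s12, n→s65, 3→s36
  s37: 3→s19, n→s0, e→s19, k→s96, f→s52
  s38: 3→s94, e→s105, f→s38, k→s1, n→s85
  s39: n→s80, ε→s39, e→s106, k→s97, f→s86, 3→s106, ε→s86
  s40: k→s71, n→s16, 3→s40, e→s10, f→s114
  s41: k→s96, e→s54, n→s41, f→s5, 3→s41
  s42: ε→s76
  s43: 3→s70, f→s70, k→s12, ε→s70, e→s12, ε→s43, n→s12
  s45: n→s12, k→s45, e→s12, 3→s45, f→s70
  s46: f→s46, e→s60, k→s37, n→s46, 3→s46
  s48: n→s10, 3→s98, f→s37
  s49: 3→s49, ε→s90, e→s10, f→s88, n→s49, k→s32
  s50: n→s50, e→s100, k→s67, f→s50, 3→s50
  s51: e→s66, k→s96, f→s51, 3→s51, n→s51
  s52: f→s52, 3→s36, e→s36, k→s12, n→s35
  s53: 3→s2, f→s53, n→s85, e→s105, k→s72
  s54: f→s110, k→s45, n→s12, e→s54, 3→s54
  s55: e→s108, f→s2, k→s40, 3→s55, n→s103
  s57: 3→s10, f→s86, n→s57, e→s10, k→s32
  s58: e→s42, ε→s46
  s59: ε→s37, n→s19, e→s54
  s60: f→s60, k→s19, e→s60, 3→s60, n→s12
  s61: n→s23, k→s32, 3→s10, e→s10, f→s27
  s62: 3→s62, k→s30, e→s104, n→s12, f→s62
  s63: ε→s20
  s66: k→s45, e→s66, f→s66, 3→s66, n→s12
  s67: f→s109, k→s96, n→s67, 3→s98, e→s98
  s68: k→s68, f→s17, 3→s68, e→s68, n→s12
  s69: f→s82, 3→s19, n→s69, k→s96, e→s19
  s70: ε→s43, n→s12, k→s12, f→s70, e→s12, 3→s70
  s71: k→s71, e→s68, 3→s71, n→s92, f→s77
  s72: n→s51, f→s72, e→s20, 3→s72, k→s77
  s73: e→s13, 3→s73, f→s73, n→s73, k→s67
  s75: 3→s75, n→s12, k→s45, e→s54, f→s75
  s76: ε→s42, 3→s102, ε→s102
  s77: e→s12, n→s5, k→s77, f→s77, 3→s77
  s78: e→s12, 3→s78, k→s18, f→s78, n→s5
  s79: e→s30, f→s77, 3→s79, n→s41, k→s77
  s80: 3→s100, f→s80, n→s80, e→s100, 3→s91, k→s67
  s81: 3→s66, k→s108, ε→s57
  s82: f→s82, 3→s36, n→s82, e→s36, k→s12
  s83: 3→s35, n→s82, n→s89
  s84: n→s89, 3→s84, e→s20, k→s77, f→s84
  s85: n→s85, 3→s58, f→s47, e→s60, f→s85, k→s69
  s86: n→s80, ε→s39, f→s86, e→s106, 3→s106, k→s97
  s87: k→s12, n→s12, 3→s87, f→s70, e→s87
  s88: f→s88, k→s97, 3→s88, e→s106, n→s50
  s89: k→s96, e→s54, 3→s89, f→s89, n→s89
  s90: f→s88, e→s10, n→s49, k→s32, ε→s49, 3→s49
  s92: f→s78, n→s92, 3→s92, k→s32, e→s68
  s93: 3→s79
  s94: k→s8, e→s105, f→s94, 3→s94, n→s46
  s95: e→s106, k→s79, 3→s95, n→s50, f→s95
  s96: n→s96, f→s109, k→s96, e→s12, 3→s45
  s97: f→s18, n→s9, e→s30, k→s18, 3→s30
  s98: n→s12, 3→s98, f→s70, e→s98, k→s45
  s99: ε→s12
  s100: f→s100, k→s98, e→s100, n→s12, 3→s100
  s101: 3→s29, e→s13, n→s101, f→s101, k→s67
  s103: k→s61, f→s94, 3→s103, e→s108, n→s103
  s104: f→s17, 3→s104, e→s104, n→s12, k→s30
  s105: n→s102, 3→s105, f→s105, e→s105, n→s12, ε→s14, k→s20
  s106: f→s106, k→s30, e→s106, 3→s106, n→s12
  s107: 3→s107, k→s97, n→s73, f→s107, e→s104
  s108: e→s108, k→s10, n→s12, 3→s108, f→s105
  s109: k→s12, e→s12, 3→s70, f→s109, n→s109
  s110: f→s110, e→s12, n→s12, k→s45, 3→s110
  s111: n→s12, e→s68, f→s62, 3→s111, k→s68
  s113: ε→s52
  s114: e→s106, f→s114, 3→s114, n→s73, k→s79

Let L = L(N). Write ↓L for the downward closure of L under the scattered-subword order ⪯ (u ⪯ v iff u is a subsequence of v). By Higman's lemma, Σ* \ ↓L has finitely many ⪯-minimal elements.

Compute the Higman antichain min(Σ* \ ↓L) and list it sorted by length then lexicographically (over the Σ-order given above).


|Q|=115, |F|=89, |δ|=503 (27 ε).
min D↑ (85 st, q0=0, F={18}): 0:n→1,3→2,f→3,k→4,e→5 1:n→1,3→6,f→7,k→8,e→5 2:n→6,3→2,f→9,k→10,e→5 3:n→11,3→9,f→3,k→12,e→13 4:n→14,3→4,f→15,k→16,e→17 5:n→18,3→5,f→13,k→17,e→5 6:n→6,3→6,f→19,k→20,e→5 7:n→11,3→19,f→7,k→21,e→13 8:n→8,3→17,f→22,k→23,e→17 9:n→24,3→9,f→9,k→25,e→13 10:n→26,3→10,f→27,k→16,e→17 11:n→11,3→24,f→11,k→28,e→29 12:n→30,3→12,f→12,k→31,e→32 13:n→18,3→13,f→13,k→32,e→13 14:n→14,3→14,f→33,k→23,e→17 15:n→34,3→15,f→15,k→35,e→36 16:n→37,3→16,f→31,k→16,e→38 17:n→18,3→17,f→36,k→38,e→17 18:n→18,3→18,f→18,k→18,e→18 19:n→24,3→19,f→19,k→39,e→13 20:n→40,3→17,f→41,k→23,e→17 21:n→42,3→32,f→21,k→43,e→32 22:n→44,3→36,f→22,k→45,e→36 23:n→23,3→38,f→43,k→23,e→38 24:n→24,3→24,f→24,k→46,e→29 25:n→47,3→25,f→25,k→31,e→32 26:n→26,3→26,f→48,k→23,e→38 27:n→49,3→27,f→27,k→35,e→36 28:n→28,3→50,f→51,k→52,e→50 29:n→18,3→29,f→29,k→50,e→29 30:n→30,3→30,f→30,k→52,e→53 31:n→54,3→31,f→31,k→31,e→18 32:n→18,3→32,f→32,k→55,e→32 33:n→34,3→33,f→33,k→45,e→36 34:n→34,3→34,f→34,k→56,e→57 35:n→58,3→35,f→31,k→31,e→59 36:n→18,3→36,f→36,k→59,e→36 37:n→37,3→37,f→60,k→23,e→38 38:n→18,3→38,f→55,k→38,e→38 39:n→61,3→32,f→39,k→43,e→32 40:n→40,3→62,f→63,k→23,e→38 41:n→64,3→36,f→41,k→45,e→36 42:n→42,3→53,f→42,k→52,e→53 43:n→65,3→55,f→43,k→43,e→18 44:n→44,3→57,f→44,k→56,e→57 45:n→66,3→59,f→43,k→43,e→59 46:n→67,3→50,f→68,k→52,e→50 47:n→47,3→47,f→47,k→52,e→69 48:n→49,3→48,f→48,k→45,e→70 49:n→49,3→49,f→49,k→56,e→71 50:n→18,3→50,f→72,k→73,e→50 51:n→51,3→72,f→51,k→18,e→72 52:n→52,3→73,f→74,k→52,e→18 53:n→18,3→53,f→53,k→73,e→53 54:n→54,3→54,f→54,k→52,e→18 55:n→18,3→55,f→55,k→55,e→18 56:n→56,3→75,f→74,k→52,e→75 57:n→18,3→57,f→57,k→75,e→57 58:n→58,3→58,f→54,k→52,e→69 59:n→18,3→59,f→55,k→55,e→59 60:n→54,3→60,f→60,k→43,e→18 61:n→61,3→76,f→61,k→52,e→69 62:n→18,3→62,f→77,k→38,e→38 63:n→64,3→77,f→63,k→45,e→70 64:n→64,3→78,f→64,k→56,e→71 65:n→65,3→79,f→65,k→52,e→18 66:n→66,3→69,f→65,k→52,e→69 67:n→67,3→80,f→81,k→52,e→75 68:n→81,3→72,f→68,k→18,e→72 69:n→18,3→69,f→79,k→73,e→69 70:n→18,3→70,f→55,k→59,e→70 71:n→18,3→71,f→79,k→75,e→71 72:n→18,3→72,f→72,k→18,e→72 73:n→18,3→73,f→82,k→73,e→18 74:n→74,3→82,f→74,k→18,e→18 75:n→18,3→75,f→82,k→73,e→75 76:n→18,3→76,f→76,k→73,e→69 77:n→18,3→77,f→77,k→59,e→70 78:n→18,3→78,f→78,k→75,e→71 79:n→18,3→79,f→79,k→73,e→18 80:n→18,3→80,f→83,k→73,e→75 81:n→81,3→83,f→81,k→18,e→84 82:n→18,3→82,f→82,k→18,e→18 83:n→18,3→83,f→83,k→18,e→84 84:n→18,3→84,f→82,k→18,e→84 (ε-aug+det+¬).
'en': run [99, 30, 4] end={s102,s12,s65,s99} — reject; 2/2 deletions ∈↓L.
'nk3n': |S_i|=[99, 86, 59, 30, 3] end={s12,s65,s99} rej; 4/4 del acc.
'fkke': run [99, 80, 46, 14, 2] end={s12,s47} ∉↓L; 4/4 single-dels accept.
'kkfe': run [99, 81, 27, 14, 2] end={s12,s47} rej; 4/4 deletions ∈↓L.
'fnkfk': run [99, 80, 50, 21, 11, 1] end={s12} — reject; 5/5 del acc.
'3knefe': N↓-sim [99, 85, 61, 45, 15, 7, 1] end={s12} rej; 6/6 single-dels accept.
6 words, ⪯-incomp.

Antichain: [en, nk3n, fkke, kkfe, fnkfk, 3knefe].


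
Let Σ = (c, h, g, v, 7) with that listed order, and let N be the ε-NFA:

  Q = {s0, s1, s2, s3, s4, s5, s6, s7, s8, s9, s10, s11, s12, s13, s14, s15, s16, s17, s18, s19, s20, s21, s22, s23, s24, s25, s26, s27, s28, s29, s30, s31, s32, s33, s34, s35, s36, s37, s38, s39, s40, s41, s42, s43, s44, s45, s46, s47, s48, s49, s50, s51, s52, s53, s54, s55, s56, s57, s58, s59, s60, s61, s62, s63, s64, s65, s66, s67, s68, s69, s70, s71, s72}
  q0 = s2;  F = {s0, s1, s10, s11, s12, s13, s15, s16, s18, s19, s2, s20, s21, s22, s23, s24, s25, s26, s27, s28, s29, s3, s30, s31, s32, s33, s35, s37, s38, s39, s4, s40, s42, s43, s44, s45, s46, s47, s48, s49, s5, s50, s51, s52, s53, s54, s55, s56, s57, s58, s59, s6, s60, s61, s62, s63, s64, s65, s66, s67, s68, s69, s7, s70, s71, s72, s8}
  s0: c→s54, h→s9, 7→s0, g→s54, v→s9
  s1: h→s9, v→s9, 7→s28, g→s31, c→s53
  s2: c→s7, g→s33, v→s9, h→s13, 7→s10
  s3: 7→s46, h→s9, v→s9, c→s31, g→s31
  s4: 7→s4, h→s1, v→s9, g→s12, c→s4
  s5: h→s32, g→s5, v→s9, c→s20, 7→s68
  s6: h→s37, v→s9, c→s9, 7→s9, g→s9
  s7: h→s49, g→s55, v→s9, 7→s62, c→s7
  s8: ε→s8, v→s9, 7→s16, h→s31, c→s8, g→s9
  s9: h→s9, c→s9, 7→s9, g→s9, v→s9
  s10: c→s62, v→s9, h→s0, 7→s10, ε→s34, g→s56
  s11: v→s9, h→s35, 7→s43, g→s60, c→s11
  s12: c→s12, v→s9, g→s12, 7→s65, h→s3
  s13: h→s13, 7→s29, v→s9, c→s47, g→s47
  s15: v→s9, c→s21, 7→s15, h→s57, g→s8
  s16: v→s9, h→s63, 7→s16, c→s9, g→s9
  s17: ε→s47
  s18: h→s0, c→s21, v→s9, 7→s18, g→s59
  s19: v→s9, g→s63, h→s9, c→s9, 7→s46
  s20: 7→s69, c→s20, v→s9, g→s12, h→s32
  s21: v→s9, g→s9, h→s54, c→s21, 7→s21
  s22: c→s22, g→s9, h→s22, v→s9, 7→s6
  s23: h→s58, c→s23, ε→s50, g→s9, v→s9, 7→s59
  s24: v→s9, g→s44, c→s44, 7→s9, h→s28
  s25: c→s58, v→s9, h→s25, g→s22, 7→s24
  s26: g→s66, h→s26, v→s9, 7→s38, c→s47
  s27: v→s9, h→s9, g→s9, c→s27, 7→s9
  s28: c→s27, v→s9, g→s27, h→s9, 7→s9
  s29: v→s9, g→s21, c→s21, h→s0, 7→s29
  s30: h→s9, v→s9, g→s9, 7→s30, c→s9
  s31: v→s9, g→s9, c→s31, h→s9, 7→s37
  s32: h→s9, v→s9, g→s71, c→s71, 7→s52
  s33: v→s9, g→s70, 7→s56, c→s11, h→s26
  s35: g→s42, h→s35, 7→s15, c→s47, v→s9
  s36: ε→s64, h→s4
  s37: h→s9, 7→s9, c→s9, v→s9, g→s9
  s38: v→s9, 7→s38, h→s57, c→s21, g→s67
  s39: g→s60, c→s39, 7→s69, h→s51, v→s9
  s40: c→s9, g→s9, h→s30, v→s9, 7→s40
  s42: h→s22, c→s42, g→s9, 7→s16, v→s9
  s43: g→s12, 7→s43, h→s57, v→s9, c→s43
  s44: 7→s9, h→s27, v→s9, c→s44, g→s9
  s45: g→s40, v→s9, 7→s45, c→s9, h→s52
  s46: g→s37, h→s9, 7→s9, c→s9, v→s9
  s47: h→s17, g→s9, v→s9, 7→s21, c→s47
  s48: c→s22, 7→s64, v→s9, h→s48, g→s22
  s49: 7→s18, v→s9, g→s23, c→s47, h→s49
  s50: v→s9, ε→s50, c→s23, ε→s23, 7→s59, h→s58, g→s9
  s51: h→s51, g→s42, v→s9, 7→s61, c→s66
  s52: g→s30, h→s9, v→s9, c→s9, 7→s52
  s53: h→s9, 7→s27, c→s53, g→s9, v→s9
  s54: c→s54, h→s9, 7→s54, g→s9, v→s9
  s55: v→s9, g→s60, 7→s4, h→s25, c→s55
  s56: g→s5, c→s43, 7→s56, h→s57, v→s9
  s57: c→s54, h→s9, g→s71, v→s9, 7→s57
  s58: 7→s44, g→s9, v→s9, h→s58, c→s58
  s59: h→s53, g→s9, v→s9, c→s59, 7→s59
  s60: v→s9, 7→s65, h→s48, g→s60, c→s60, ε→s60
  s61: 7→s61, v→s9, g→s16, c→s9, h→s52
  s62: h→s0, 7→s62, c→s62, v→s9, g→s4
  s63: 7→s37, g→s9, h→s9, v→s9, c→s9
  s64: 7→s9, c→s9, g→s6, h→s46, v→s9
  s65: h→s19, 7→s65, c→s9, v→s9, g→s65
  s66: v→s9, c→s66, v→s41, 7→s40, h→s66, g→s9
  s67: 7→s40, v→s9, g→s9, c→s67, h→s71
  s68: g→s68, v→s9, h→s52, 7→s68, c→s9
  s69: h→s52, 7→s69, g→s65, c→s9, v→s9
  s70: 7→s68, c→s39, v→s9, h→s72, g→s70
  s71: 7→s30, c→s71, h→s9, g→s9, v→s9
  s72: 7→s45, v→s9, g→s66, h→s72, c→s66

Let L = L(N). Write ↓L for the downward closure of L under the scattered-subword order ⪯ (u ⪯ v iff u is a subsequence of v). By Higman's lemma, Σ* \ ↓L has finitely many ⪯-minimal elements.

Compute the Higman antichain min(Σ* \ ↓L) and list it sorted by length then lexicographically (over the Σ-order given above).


A = [v, hcg, hgg, 7hh, gg7c, cgh77].

|Q|=73, |F|=67, |δ|=350 (8 ε).
min D↑ (67 st, q0=0, F={4}): 0:c→1,h→2,g→3,v→4,7→5 1:c→1,h→6,g→7,v→4,7→8 2:c→9,h→2,g→9,v→4,7→10 3:c→11,h→12,g→13,v→4,7→14 4:c→4,h→4,g→4,v→4,7→4 5:c→8,h→15,g→14,v→4,7→5 6:c→9,h→6,g→16,v→4,7→17 7:c→7,h→18,g→19,v→4,7→20 8:c→8,h→15,g→20,v→4,7→8 9:c→9,h→9,g→4,v→4,7→21 10:c→21,h→15,g→21,v→4,7→10 11:c→11,h→22,g→19,v→4,7→23 12:c→9,h→12,g→24,v→4,7→25 13:c→26,h→27,g→13,v→4,7→28 14:c→23,h→29,g→30,v→4,7→14 15:c→31,h→4,g→31,v→4,7→15 16:c→16,h→32,g→4,v→4,7→33 17:c→21,h→15,g→33,v→4,7→17 18:c→32,h→18,g→34,v→4,7→35 19:c→19,h→36,g→19,v→4,7→37 20:c→20,h→38,g→39,v→4,7→20 21:c→21,h→31,g→4,v→4,7→21 22:c→9,h→22,g→40,v→4,7→41 23:c→23,h→29,g→39,v→4,7→23 24:c→24,h→24,g→4,v→4,7→42 25:c→21,h→29,g→43,v→4,7→25 26:c→26,h→44,g→19,v→4,7→45 27:c→24,h→27,g→24,v→4,7→46 28:c→4,h→47,g→28,v→4,7→28 29:c→31,h→4,g→48,v→4,7→29 30:c→49,h→50,g→30,v→4,7→28 31:c→31,h→4,g→4,v→4,7→31 32:c→32,h→32,g→4,v→4,7→51 33:c→33,h→52,g→4,v→4,7→33 34:c→34,h→34,g→4,v→4,7→53 35:c→51,h→54,g→51,v→4,7→4 36:c→34,h→36,g→34,v→4,7→55 37:c→4,h→56,g→37,v→4,7→37 38:c→52,h→4,g→57,v→4,7→54 39:c→39,h→58,g→39,v→4,7→37 40:c→40,h→34,g→4,v→4,7→59 41:c→21,h→29,g→60,v→4,7→41 42:c→4,h→61,g→4,v→4,7→42 43:c→43,h→48,g→4,v→4,7→42 44:c→24,h→44,g→40,v→4,7→62 45:c→4,h→47,g→37,v→4,7→45 46:c→4,h→47,g→42,v→4,7→46 47:c→4,h→4,g→61,v→4,7→47 48:c→48,h→4,g→4,v→4,7→61 49:c→49,h→50,g→39,v→4,7→45 50:c→48,h→4,g→48,v→4,7→47 51:c→51,h→63,g→4,v→4,7→4 52:c→52,h→4,g→4,v→4,7→63 53:c→4,h→64,g→4,v→4,7→4 54:c→63,h→4,g→63,v→4,7→4 55:c→4,h→65,g→53,v→4,7→4 56:c→4,h→4,g→66,v→4,7→65 57:c→57,h→4,g→4,v→4,7→64 58:c→57,h→4,g→57,v→4,7→65 59:c→4,h→66,g→4,v→4,7→59 60:c→60,h→57,g→4,v→4,7→59 61:c→4,h→4,g→4,v→4,7→61 62:c→4,h→47,g→59,v→4,7→62 63:c→63,h→4,g→4,v→4,7→4 64:c→4,h→4,g→4,v→4,7→4 65:c→4,h→4,g→64,v→4,7→4 66:c→4,h→4,g→4,v→4,7→64 (ε-aug+det+¬).
'v': N↓-sim [71, 2] end={s41,s9} ∉↓L; 1/1 deletions ∈↓L.
'hcg': N↓-sim [71, 51, 26, 1] end={s9} rej; 3/3 deletions ∈↓L.
'hgg': |S_i|=[71, 51, 26, 1] end={s9} — reject; 3/3 deletions ∈↓L.
'7hh': run [71, 46, 18, 1] end={s9} ∉↓L; 3/3 del acc.
'gg7c': run [71, 61, 37, 16, 1] end={s9} — reject; 4/4 del acc.
'cgh77': |S_i|=[71, 57, 33, 19, 9, 1] end={s9} rej; 5/5 deletions ∈↓L.
6 words, ⪯-incomp.


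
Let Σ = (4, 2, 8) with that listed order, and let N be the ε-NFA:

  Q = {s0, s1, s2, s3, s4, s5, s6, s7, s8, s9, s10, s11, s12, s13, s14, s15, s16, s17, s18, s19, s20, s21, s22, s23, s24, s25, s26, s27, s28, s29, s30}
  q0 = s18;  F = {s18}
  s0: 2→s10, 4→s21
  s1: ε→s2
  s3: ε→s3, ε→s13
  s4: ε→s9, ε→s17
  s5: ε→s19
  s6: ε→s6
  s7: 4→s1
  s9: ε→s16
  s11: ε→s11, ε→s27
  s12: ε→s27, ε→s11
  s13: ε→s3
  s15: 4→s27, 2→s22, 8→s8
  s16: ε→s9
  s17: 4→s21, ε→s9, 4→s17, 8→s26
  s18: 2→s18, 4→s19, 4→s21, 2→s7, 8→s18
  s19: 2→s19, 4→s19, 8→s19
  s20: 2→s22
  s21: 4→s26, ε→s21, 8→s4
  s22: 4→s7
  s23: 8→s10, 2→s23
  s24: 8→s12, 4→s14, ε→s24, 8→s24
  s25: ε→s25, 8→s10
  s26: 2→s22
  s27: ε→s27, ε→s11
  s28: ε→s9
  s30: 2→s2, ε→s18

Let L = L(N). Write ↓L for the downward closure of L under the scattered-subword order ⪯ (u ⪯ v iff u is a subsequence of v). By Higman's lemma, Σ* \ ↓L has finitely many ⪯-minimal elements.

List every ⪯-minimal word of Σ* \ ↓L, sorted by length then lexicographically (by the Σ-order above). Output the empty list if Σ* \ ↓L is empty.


|Q|=31, |F|=1, |δ|=51 (22 ε).
min D↑ (2 st, q0=0, F={1}): 0:4→1,2→0,8→0 1:4→1,2→1,8→1 [Hopcroft].
'4': run [12, 11] end={s1,s16,s17,s19,s2,s21,s22,s26,s4,s7,s9} — reject; 1/1 single-dels accept.
1 minimals (antichain).

A = [4].


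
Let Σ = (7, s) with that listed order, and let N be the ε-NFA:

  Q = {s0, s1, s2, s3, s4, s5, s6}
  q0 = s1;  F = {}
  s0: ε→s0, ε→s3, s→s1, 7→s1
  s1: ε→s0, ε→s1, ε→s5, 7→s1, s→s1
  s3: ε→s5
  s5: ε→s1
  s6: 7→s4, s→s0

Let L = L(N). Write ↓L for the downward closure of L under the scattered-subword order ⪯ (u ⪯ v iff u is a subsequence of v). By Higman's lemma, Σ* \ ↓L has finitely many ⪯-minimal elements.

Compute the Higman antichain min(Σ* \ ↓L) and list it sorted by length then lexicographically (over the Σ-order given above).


A = [ε].

|Q|=7, |F|=0, |δ|=13 (7 ε).
min D↑ (1 st, q0=0, F={0}): 0:7→0,s→0 [Hopcroft].
ε ∈ L(D↑) ⇒ ↓L = ∅.


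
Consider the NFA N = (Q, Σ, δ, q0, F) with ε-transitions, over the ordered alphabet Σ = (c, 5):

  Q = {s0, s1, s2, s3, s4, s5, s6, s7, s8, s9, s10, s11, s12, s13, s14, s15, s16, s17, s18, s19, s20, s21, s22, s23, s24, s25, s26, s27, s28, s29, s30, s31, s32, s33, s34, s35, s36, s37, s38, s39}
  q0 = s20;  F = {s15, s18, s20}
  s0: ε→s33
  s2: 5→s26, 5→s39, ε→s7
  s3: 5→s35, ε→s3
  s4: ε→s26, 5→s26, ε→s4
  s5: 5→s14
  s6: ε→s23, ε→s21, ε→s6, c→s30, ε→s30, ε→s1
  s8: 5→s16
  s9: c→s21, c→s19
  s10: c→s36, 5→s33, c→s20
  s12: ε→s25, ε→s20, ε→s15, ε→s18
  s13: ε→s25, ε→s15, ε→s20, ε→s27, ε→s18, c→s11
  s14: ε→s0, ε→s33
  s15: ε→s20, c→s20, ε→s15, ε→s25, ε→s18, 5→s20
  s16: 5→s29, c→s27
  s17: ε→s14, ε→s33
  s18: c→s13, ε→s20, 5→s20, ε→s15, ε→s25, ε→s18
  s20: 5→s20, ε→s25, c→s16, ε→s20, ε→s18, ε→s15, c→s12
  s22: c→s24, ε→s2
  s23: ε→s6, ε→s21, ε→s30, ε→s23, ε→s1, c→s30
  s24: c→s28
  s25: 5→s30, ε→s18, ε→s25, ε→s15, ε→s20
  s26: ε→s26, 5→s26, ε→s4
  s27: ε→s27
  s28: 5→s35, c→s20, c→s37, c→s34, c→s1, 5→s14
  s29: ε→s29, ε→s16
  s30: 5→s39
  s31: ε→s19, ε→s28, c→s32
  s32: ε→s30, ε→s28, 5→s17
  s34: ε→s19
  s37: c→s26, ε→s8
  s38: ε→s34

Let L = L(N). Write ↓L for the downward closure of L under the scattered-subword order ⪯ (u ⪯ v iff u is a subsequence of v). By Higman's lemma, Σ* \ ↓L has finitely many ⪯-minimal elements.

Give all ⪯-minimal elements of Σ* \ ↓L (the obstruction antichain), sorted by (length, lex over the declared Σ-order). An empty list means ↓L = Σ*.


Antichain: [].

|Q|=40, |F|=3, |δ|=94 (57 ε).
min D↑ (1 st, q0=0, F={}): 0:c→0,5→0 (ε-aug+det+¬).
L(D↑) = ∅; no obstructions.


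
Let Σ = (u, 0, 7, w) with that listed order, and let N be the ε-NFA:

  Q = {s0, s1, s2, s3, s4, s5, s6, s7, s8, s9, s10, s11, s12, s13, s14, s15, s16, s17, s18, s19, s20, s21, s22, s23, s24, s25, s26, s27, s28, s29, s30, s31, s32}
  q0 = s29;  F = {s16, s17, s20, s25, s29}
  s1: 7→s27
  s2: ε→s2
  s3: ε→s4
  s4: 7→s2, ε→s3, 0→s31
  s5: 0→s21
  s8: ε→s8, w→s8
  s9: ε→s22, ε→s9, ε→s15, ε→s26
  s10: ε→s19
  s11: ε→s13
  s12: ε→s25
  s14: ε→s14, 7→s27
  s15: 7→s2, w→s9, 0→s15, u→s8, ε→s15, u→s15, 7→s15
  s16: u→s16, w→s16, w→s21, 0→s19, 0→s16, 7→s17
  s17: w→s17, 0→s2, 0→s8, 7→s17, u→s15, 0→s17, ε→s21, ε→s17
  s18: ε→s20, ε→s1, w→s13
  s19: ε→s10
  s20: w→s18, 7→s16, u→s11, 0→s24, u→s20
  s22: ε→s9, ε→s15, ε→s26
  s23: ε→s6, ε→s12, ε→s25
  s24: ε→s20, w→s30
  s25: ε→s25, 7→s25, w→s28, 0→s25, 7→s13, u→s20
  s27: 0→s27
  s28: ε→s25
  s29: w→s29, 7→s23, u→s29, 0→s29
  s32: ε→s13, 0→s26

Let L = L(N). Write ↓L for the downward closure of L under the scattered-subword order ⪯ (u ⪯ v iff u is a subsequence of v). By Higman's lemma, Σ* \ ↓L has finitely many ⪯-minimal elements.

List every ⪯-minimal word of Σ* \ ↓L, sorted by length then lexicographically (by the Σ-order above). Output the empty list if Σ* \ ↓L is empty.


A = [7u77u].

|Q|=33, |F|=5, |δ|=70 (28 ε).
min D↑ (6 st, q0=0, F={5}): 0:u→0,0→0,7→1,w→0 1:u→2,0→1,7→1,w→1 2:u→2,0→2,7→3,w→2 3:u→3,0→3,7→4,w→3 4:u→5,0→4,7→4,w→4 5:u→5,0→5,7→5,w→5 (ε-aug+det+¬).
'7u77u': run [25, 24, 19, 12, 8, 6] end={s15,s2,s22,s26,s8,s9} — reject; 5/5 single-dels accept.
1 minimals (antichain).


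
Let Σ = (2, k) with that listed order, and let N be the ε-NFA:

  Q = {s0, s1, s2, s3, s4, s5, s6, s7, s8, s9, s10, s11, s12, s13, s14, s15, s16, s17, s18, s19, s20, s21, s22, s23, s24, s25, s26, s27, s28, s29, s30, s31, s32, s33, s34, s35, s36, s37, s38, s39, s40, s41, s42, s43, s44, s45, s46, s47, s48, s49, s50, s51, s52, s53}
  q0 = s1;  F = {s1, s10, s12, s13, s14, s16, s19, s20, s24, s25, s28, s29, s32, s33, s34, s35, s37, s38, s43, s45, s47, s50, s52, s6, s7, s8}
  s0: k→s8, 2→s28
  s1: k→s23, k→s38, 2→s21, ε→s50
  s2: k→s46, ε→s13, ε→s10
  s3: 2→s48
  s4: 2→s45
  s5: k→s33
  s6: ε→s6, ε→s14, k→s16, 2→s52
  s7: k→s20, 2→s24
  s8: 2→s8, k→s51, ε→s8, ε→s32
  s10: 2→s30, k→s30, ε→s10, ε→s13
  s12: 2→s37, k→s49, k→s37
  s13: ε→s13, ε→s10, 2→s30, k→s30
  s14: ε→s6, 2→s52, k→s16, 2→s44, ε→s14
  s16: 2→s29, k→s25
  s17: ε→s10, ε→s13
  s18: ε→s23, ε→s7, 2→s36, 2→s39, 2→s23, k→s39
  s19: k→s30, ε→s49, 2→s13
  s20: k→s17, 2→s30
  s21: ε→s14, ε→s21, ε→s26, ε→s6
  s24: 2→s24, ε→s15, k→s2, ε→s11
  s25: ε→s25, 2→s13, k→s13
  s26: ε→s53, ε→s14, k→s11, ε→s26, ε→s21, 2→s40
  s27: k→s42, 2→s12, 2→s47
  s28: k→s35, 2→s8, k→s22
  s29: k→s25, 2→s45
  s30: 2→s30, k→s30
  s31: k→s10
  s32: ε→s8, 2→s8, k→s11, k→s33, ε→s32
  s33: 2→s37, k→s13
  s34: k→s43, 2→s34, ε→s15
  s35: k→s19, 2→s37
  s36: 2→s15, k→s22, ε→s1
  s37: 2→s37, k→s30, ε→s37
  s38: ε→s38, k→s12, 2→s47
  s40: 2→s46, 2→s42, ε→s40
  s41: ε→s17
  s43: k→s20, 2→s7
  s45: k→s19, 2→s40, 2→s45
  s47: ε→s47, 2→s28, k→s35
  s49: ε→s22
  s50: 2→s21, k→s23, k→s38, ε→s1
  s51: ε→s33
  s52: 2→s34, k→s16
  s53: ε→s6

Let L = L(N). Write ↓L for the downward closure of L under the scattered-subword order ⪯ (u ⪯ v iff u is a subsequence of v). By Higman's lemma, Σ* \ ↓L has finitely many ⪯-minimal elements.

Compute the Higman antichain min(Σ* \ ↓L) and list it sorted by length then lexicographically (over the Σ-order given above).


A = [kk2k, kkkk, 2kk22, 2kkk2, 222kk2, 2k22kk].

|Q|=54, |F|=26, |δ|=123 (42 ε).
min D↑ (23 st, q0=0, F={18}): 0:2→1,k→2 1:2→3,k→4 2:2→5,k→6 3:2→7,k→4 4:2→8,k→9 5:2→10,k→11 6:2→12,k→12 7:2→7,k→13 8:2→14,k→9 9:2→15,k→15 10:2→16,k→11 11:2→12,k→17 12:2→12,k→18 13:2→19,k→20 14:2→14,k→17 15:2→18,k→18 16:2→16,k→21 17:2→15,k→18 18:2→18,k→18 19:2→22,k→20 20:2→18,k→15 21:2→12,k→15 22:2→22,k→15.
'kk2k': N↓-sim [42, 32, 17, 4, 1] end={s30} — reject; 4/4 single-dels accept.
'kkkk': |S_i|=[42, 32, 17, 9, 1] end={s30} ∉↓L; 4/4 single-dels accept.
'2kk22': run [42, 37, 25, 11, 3, 1] end={s30} ∉↓L; 5/5 del acc.
'2kkk2': |S_i|=[42, 37, 25, 11, 5, 1] end={s30} rej; 5/5 deletions ∈↓L.
'222kk2': N↓-sim [42, 37, 31, 26, 19, 7, 1] end={s30} — reject; 6/6 deletions ∈↓L.
'2k22kk': N↓-sim [42, 37, 25, 20, 15, 8, 2] end={s30,s46} — reject; 6/6 del acc.
6 obstructions.
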